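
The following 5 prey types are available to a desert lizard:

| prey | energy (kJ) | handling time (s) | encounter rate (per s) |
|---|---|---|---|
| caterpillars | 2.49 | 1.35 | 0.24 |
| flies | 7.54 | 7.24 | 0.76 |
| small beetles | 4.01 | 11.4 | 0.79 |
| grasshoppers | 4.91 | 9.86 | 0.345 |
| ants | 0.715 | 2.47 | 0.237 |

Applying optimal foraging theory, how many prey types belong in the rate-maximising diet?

2

E/h in descending order: caterpillars 1.84, flies 1.04, grasshoppers 0.498, small beetles 0.352, ants 0.289 kJ/s. The optimal diet is the largest prefix of this list for which every included type satisfies E_i/h_i > R on the types above it.
Rate on top 1: 0.4514. flies: 1.04 > 0.4514 → include.
Rate on top 2: 0.927. grasshoppers: 0.498 < 0.927 → exclude; stop.
Optimal diet: caterpillars, flies — 2 of 5 types.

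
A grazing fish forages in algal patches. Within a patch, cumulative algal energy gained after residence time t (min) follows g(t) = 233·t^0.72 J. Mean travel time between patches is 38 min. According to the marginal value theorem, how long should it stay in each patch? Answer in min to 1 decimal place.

97.7 min

Maximise g(t)/(T+t): set derivative to zero → g'(t)(T+t) = g(t).
g'(t) = 0.72·233·t^-0.28. Setting 0.72·233·t^-0.28 = 233·t^0.72/(38+t) gives 0.72(38+t) = t, so 0.28·t = 0.72×38.
t* = 0.72×38/0.28 = 97.71 min.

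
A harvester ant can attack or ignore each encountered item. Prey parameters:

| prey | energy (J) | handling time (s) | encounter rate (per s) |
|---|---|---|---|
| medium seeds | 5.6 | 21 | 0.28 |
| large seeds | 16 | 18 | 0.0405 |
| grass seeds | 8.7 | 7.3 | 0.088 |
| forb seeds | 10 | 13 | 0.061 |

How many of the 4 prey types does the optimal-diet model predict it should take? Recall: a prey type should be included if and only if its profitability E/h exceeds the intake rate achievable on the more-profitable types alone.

Profitabilities (E/h, J/s): grass seeds 1.19, large seeds 0.889, forb seeds 0.769, medium seeds 0.267. Add prey in this order while the next type's profitability exceeds the intake rate on those already taken.
Rate on top 1: 0.4661. large seeds: 0.889 > 0.4661 → include.
Rate on top 2: 0.5961. forb seeds: 0.769 > 0.5961 → include.
Rate on top 3: 0.6395. medium seeds: 0.267 < 0.6395 → exclude; stop.
Optimal diet: grass seeds, large seeds, forb seeds — 3 of 4 types.

3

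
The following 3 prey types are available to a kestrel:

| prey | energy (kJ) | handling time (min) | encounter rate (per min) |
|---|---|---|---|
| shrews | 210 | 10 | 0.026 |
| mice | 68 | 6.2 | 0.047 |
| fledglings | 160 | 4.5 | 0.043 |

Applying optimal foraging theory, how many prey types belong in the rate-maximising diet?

Rank by E/h (kJ/min): fledglings 35.6, shrews 21, mice 11. Include each in turn until the next type's E/h falls below the running intake rate.
Rate on top 1: 5.765. shrews: 21 > 5.765 → include.
Rate on top 2: 8.49. mice: 11 > 8.49 → include.
Optimal diet: fledglings, shrews, mice — 3 of 3 types.

3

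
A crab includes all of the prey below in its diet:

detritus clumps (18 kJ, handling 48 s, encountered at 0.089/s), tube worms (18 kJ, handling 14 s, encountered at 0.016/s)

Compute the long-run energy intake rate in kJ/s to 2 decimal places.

Energy encountered per unit search time: 0.089×18 + 0.016×18 = 1.89 kJ/s.
Handling time per unit search time: 0.089×48 + 0.016×14 = 4.496.
Rate = 1.89/(1 + 4.496) = 0.3439 kJ/s.

0.34 kJ/s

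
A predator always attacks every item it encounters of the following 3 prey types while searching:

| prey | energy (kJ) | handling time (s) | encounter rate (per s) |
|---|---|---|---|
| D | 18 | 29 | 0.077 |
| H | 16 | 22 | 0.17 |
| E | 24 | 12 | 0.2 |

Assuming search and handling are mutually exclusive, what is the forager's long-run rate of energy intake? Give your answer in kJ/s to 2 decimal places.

R = (0.077×18 + 0.17×16 + 0.2×24) / (1 + 0.077×29 + 0.17×22 + 0.2×12) = 8.906/9.373 = 0.9502 kJ/s.

0.95 kJ/s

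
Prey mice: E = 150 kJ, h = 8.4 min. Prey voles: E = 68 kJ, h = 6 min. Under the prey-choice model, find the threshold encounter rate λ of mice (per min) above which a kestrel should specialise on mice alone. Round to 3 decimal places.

Drop voles once their profitability E₂/h₂ falls below the rate achievable on mice alone: E₂/h₂ = λE₁/(1 + λh₁).
Solve for λ: λE₁h₂ = E₂(1 + λh₁) → λ(E₁h₂ − E₂h₁) = E₂ → λ = E₂/(E₁h₂ − E₂h₁).
λ = 68/(150×6 − 68×8.4) = 68/328.8 = 0.2068 per min.

0.207 per min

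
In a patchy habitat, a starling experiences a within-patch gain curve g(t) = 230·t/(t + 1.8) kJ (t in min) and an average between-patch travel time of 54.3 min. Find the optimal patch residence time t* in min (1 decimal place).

Maximise g(t)/(T+t): set derivative to zero → g'(t)(T+t) = g(t).
g'(t) = 230·1.8/(t + 1.8)². Setting 230·1.8/(t+1.8)² = 230t/[(t+1.8)(54.3+t)] gives 1.8(54.3+t) = t(t+1.8), so t² = 1.8×54.3 = 97.74.
t* = √97.74 = 9.886 min.

9.9 min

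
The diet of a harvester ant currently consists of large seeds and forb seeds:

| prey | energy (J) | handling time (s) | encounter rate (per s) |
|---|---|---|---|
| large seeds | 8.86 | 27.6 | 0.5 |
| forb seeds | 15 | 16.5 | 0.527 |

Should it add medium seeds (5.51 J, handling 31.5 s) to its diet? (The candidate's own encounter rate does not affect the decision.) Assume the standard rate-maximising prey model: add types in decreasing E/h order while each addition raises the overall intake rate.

No

On large seeds and forb seeds alone, R = ΣλE/(1+Σλh) = 12.34/23.5 = 0.525 J/s.
Profitability of medium seeds: 5.51/31.5 = 0.1749 J/s.
0.1749 < 0.525, so adding medium seeds would lower the average — exclude it.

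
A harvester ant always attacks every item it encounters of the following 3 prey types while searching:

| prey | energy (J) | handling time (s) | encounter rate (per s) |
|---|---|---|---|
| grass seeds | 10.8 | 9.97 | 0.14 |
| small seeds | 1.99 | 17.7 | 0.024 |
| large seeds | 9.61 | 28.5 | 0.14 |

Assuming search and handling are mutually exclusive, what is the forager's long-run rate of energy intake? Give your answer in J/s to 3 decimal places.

0.427 J/s

R = Σλ_iE_i / (1 + Σλ_ih_i)
Numerator: 0.14×10.8 + 0.024×1.99 + 0.14×9.61 = 2.905
Denominator: 1 + 0.14×9.97 + 0.024×17.7 + 0.14×28.5 = 6.811
R = 2.905/6.811 = 0.4266 J/s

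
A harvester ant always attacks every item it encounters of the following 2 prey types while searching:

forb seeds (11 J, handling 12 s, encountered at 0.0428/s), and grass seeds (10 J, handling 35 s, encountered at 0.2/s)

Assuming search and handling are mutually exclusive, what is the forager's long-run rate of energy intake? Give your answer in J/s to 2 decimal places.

0.29 J/s

R = Σλ_iE_i / (1 + Σλ_ih_i)
Numerator: 0.0428×11 + 0.2×10 = 2.471
Denominator: 1 + 0.0428×12 + 0.2×35 = 8.514
R = 2.471/8.514 = 0.2902 J/s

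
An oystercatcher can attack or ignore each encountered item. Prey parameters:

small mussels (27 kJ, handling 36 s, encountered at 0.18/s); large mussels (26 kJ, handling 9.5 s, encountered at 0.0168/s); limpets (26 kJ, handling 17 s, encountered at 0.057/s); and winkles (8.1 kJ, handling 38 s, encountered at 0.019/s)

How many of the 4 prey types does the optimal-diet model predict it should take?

Profitabilities (E/h, kJ/s): large mussels 2.74, limpets 1.53, small mussels 0.75, winkles 0.213. Add prey in this order while the next type's profitability exceeds the intake rate on those already taken.
Rate on top 1: 0.3767. limpets: 1.53 > 0.3767 → include.
Rate on top 2: 0.9014. small mussels: 0.75 < 0.9014 → exclude; stop.
Optimal diet: large mussels, limpets — 2 of 4 types.

2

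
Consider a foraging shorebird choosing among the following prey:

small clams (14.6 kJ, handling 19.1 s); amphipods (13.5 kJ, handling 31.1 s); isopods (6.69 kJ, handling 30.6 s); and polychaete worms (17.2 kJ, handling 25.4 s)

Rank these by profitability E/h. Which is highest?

Profitability E/h (kJ/s): small clams = 14.6/19.1 = 0.764, amphipods = 13.5/31.1 = 0.434, isopods = 6.69/30.6 = 0.219, polychaete worms = 17.2/25.4 = 0.677.
Ranked: small clams > polychaete worms > amphipods > isopods.

small clams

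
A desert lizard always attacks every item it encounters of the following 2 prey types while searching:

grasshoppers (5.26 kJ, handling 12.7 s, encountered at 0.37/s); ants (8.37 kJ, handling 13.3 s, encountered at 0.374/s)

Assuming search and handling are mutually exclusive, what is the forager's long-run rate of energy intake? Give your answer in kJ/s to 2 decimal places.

R = (0.37×5.26 + 0.374×8.37) / (1 + 0.37×12.7 + 0.374×13.3) = 5.077/10.67 = 0.4756 kJ/s.

0.48 kJ/s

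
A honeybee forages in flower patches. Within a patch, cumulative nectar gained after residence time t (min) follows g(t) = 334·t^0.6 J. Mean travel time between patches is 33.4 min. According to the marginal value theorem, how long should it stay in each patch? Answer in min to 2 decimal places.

50.10 min

Optimal t* satisfies g'(t*) = g(t*)/(T + t*).
g'(t) = 0.6·334·t^-0.4. Setting 0.6·334·t^-0.4 = 334·t^0.6/(33.4+t) gives 0.6(33.4+t) = t, so 0.40·t = 0.6×33.4.
t* = 0.6×33.4/0.40 = 50.1 min.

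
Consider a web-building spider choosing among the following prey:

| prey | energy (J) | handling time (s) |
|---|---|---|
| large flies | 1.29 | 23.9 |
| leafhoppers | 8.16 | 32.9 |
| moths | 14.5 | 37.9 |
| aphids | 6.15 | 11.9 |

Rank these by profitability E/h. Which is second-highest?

Profitability E/h (J/s): large flies = 1.29/23.9 = 0.054, leafhoppers = 8.16/32.9 = 0.248, moths = 14.5/37.9 = 0.383, aphids = 6.15/11.9 = 0.517.
Ranked: aphids > moths > leafhoppers > large flies.

moths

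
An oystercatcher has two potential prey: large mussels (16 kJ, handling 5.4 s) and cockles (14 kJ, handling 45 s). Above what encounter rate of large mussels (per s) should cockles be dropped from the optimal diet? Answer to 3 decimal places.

0.022 per s

The zero-one rule: include cockles iff E₂/h₂ > λE₁/(1+λh₁). Equality gives the switch point.
λE₁h₂ = E₂ + λE₂h₁ ⇒ λ = E₂/(E₁h₂ − E₂h₁) = 14/(720 − 75.6) = 0.02173 per s.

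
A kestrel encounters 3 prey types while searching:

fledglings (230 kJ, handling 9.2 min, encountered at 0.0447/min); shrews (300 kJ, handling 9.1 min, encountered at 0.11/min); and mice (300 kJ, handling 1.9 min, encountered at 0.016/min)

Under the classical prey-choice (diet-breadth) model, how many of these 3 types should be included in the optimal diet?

3

Rank by E/h (kJ/min): mice 158, shrews 33, fledglings 25. Include each in turn until the next type's E/h falls below the running intake rate.
Rate on top 1: 4.658. shrews: 33 > 4.658 → include.
Rate on top 2: 18.61. fledglings: 25 > 18.61 → include.
Optimal diet: mice, shrews, fledglings — 3 of 3 types.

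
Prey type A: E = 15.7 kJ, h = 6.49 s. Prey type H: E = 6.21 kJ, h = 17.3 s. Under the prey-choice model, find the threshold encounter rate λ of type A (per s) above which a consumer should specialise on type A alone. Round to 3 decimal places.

The zero-one rule: include type H iff E₂/h₂ > λE₁/(1+λh₁). Equality gives the switch point.
λE₁h₂ = E₂ + λE₂h₁ ⇒ λ = E₂/(E₁h₂ − E₂h₁) = 6.21/(271.6 − 40.3) = 0.02685 per s.

0.027 per s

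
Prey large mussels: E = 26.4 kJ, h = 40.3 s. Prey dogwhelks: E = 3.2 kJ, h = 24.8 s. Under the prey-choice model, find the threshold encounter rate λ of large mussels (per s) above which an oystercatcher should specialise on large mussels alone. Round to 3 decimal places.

At the threshold, the rate on large mussels alone equals the profitability of dogwhelks: λ·26.4/(1 + λ·40.3) = 3.2/24.8 = 0.129.
Rearranging, λ(26.4 − 0.129×40.3) = 0.129, so λ = 0.129/21.2 = 0.006086 per s.

0.006 per s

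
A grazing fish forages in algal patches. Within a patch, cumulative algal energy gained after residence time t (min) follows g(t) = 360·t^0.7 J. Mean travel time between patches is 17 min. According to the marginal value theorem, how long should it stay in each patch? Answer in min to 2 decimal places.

39.67 min

Optimal t* satisfies g'(t*) = g(t*)/(T + t*).
g'(t) = 0.7·360·t^-0.3. Setting 0.7·360·t^-0.3 = 360·t^0.7/(17+t) gives 0.7(17+t) = t, so 0.30·t = 0.7×17.
t* = 0.7×17/0.30 = 39.67 min.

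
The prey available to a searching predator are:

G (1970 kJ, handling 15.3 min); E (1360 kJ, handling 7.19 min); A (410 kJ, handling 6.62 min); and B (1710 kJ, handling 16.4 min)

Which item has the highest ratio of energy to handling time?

Profitability E/h (kJ/min): G = 1970/15.3 = 129, E = 1360/7.19 = 189, A = 410/6.62 = 61.9, B = 1710/16.4 = 104.
Ranked: E > G > B > A.

E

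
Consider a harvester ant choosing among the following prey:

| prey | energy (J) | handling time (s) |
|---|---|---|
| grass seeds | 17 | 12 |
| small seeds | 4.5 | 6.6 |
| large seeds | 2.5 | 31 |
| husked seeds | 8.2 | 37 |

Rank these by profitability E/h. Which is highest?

grass seeds

In descending order of E/h:
grass seeds: 17/12 = 1.42 J/s
small seeds: 4.5/6.6 = 0.682 J/s
husked seeds: 8.2/37 = 0.222 J/s
large seeds: 2.5/31 = 0.0806 J/s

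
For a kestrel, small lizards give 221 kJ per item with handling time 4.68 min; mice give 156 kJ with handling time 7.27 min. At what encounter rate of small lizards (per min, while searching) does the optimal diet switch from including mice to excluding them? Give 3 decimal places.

0.178 per min

At the threshold, the rate on small lizards alone equals the profitability of mice: λ·221/(1 + λ·4.68) = 156/7.27 = 21.46.
Rearranging, λ(221 − 21.46×4.68) = 21.46, so λ = 21.46/120.6 = 0.178 per min.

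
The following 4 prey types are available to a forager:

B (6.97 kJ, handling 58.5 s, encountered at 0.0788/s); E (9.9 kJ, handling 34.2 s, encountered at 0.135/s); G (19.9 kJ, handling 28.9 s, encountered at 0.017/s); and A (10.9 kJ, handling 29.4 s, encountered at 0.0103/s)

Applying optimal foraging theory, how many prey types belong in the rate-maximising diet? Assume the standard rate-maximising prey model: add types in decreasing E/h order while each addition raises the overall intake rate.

3

E/h in descending order: G 0.689, A 0.371, E 0.289, B 0.119 kJ/s. The optimal diet is the largest prefix of this list for which every included type satisfies E_i/h_i > R on the types above it.
Rate on top 1: 0.2268. A: 0.371 > 0.2268 → include.
Rate on top 2: 0.2511. E: 0.289 > 0.2511 → include.
Rate on top 3: 0.2787. B: 0.119 < 0.2787 → exclude; stop.
Optimal diet: G, A, E — 3 of 4 types.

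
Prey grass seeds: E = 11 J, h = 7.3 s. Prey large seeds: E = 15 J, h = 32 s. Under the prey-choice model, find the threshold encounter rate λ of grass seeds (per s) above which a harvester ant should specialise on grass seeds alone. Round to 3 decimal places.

At the threshold, the rate on grass seeds alone equals the profitability of large seeds: λ·11/(1 + λ·7.3) = 15/32 = 0.4688.
Rearranging, λ(11 − 0.4688×7.3) = 0.4688, so λ = 0.4688/7.578 = 0.06186 per s.

0.062 per s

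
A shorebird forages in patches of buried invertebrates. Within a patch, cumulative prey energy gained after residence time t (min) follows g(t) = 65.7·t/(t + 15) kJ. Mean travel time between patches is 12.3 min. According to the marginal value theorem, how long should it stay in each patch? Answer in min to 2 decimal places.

13.58 min

Optimal t* satisfies g'(t*) = g(t*)/(T + t*).
g'(t) = 65.7·15/(t + 15)². Setting 65.7·15/(t+15)² = 65.7t/[(t+15)(12.3+t)] gives 15(12.3+t) = t(t+15), so t² = 15×12.3 = 184.5.
t* = √184.5 = 13.58 min.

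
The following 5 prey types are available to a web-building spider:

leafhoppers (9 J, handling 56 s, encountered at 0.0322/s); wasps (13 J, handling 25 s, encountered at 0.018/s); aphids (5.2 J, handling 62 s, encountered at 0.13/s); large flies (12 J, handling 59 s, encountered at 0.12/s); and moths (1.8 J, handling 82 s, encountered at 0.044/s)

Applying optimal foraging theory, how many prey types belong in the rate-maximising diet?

2

Profitabilities (E/h, J/s): wasps 0.52, large flies 0.203, leafhoppers 0.161, aphids 0.0839, moths 0.022. Add prey in this order while the next type's profitability exceeds the intake rate on those already taken.
Rate on top 1: 0.1614. large flies: 0.203 > 0.1614 → include.
Rate on top 2: 0.1962. leafhoppers: 0.161 < 0.1962 → exclude; stop.
Optimal diet: wasps, large flies — 2 of 5 types.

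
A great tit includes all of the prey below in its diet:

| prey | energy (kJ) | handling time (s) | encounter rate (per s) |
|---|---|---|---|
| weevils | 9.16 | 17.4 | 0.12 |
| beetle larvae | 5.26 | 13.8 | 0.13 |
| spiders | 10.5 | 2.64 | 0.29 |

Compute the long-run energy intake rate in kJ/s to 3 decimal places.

0.855 kJ/s

Energy encountered per unit search time: 0.12×9.16 + 0.13×5.26 + 0.29×10.5 = 4.828 kJ/s.
Handling time per unit search time: 0.12×17.4 + 0.13×13.8 + 0.29×2.64 = 4.648.
Rate = 4.828/(1 + 4.648) = 0.8549 kJ/s.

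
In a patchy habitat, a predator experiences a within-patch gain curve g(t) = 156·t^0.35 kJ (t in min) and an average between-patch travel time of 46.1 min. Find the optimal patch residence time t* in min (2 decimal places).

Maximise g(t)/(T+t): set derivative to zero → g'(t)(T+t) = g(t).
g'(t) = 0.35·156·t^-0.65. Setting 0.35·156·t^-0.65 = 156·t^0.35/(46.1+t) gives 0.35(46.1+t) = t, so 0.65·t = 0.35×46.1.
t* = 0.35×46.1/0.65 = 24.82 min.

24.82 min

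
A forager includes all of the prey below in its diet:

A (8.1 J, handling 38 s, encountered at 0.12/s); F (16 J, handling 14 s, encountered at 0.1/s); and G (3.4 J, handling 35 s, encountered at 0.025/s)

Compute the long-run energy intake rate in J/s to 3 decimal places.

R = Σλ_iE_i / (1 + Σλ_ih_i)
Numerator: 0.12×8.1 + 0.1×16 + 0.025×3.4 = 2.657
Denominator: 1 + 0.12×38 + 0.1×14 + 0.025×35 = 7.835
R = 2.657/7.835 = 0.3391 J/s

0.339 J/s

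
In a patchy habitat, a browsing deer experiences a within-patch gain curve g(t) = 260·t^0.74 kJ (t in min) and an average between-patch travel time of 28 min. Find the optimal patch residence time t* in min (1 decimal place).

Optimal t* satisfies g'(t*) = g(t*)/(T + t*).
g'(t) = 0.74·260·t^-0.26. Setting 0.74·260·t^-0.26 = 260·t^0.74/(28+t) gives 0.74(28+t) = t, so 0.26·t = 0.74×28.
t* = 0.74×28/0.26 = 79.69 min.

79.7 min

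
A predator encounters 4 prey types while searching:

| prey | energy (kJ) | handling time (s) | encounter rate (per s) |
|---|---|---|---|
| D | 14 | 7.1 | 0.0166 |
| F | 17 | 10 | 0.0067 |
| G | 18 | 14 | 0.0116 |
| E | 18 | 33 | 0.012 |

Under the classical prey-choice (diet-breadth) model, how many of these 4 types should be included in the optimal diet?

E/h in descending order: D 1.97, F 1.7, G 1.29, E 0.545 kJ/s. The optimal diet is the largest prefix of this list for which every included type satisfies E_i/h_i > R on the types above it.
Rate on top 1: 0.2079. F: 1.7 > 0.2079 → include.
Rate on top 2: 0.2923. G: 1.29 > 0.2923 → include.
Rate on top 3: 0.412. E: 0.545 > 0.412 → include.
Optimal diet: D, F, G, E — 4 of 4 types.

4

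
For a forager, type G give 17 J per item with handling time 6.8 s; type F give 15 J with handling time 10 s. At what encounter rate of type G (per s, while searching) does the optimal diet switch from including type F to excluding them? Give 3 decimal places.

Drop type F once their profitability E₂/h₂ falls below the rate achievable on type G alone: E₂/h₂ = λE₁/(1 + λh₁).
Solve for λ: λE₁h₂ = E₂(1 + λh₁) → λ(E₁h₂ − E₂h₁) = E₂ → λ = E₂/(E₁h₂ − E₂h₁).
λ = 15/(17×10 − 15×6.8) = 15/68 = 0.2206 per s.

0.221 per s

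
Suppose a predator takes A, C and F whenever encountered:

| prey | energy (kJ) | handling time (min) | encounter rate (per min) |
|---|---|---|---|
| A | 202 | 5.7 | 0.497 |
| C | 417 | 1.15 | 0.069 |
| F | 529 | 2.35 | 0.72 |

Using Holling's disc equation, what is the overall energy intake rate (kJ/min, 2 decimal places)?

91.01 kJ/min

R = (0.497×202 + 0.069×417 + 0.72×529) / (1 + 0.497×5.7 + 0.069×1.15 + 0.72×2.35) = 510/5.604 = 91.01 kJ/min.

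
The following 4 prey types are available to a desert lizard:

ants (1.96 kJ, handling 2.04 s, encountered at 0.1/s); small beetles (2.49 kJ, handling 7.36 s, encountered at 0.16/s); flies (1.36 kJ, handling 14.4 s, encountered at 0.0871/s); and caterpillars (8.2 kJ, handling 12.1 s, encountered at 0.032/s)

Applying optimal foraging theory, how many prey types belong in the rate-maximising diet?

Rank by E/h (kJ/s): ants 0.961, caterpillars 0.678, small beetles 0.338, flies 0.0944. Include each in turn until the next type's E/h falls below the running intake rate.
Rate on top 1: 0.1628. caterpillars: 0.678 > 0.1628 → include.
Rate on top 2: 0.2881. small beetles: 0.338 > 0.2881 → include.
Rate on top 3: 0.3094. flies: 0.0944 < 0.3094 → exclude; stop.
Optimal diet: ants, caterpillars, small beetles — 3 of 4 types.

3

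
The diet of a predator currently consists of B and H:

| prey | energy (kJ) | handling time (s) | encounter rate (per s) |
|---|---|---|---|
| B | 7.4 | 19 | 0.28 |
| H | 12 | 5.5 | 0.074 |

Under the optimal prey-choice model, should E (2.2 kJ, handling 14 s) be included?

On B and H alone, R = ΣλE/(1+Σλh) = 2.96/6.727 = 0.44 kJ/s.
E: E/h = 2.2/14 = 0.1571 kJ/s.
0.1571 < 0.44, so adding E would lower the average — exclude it.

No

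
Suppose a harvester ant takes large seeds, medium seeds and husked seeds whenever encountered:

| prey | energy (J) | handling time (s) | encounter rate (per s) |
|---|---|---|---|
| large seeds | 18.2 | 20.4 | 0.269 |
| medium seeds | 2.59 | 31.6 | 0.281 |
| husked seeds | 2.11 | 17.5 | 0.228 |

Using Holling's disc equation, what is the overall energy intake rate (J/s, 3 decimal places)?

R = (0.269×18.2 + 0.281×2.59 + 0.228×2.11) / (1 + 0.269×20.4 + 0.281×31.6 + 0.228×17.5) = 6.105/19.36 = 0.3154 J/s.

0.315 J/s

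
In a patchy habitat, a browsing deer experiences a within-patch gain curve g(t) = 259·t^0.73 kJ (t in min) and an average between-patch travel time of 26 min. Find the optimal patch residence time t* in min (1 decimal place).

Optimal t* satisfies g'(t*) = g(t*)/(T + t*).
g'(t) = 0.73·259·t^-0.27. Setting 0.73·259·t^-0.27 = 259·t^0.73/(26+t) gives 0.73(26+t) = t, so 0.27·t = 0.73×26.
t* = 0.73×26/0.27 = 70.3 min.

70.3 min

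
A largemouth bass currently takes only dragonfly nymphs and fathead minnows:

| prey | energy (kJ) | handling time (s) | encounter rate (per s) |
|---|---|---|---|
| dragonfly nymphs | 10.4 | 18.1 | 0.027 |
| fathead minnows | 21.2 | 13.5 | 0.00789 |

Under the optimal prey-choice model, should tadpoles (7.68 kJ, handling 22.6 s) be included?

Intake rate on the current diet: R = (0.027×10.4 + 0.00789×21.2) / (1 + 0.027×18.1 + 0.00789×13.5) = 0.4481/1.595 = 0.2809 kJ/s.
Profitability of tadpoles: 7.68/22.6 = 0.3398 kJ/s.
Since 0.3398 > R, including tadpoles increases the long-run rate.

Yes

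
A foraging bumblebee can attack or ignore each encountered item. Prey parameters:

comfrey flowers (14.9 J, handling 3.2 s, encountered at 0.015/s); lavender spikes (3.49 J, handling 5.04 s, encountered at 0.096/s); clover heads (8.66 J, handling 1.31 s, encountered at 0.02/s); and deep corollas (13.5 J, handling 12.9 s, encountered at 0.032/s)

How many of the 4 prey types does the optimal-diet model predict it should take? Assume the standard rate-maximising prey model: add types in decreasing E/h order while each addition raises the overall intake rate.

4

Profitabilities (E/h, J/s): clover heads 6.61, comfrey flowers 4.66, deep corollas 1.05, lavender spikes 0.692. Add prey in this order while the next type's profitability exceeds the intake rate on those already taken.
Rate on top 1: 0.1688. comfrey flowers: 4.66 > 0.1688 → include.
Rate on top 2: 0.3693. deep corollas: 1.05 > 0.3693 → include.
Rate on top 3: 0.5573. lavender spikes: 0.692 > 0.5573 → include.
Optimal diet: clover heads, comfrey flowers, deep corollas, lavender spikes — 4 of 4 types.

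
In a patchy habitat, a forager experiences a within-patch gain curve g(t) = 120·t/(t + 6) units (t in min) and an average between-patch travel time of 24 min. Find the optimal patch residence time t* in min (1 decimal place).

12.0 min

By the marginal value theorem, leave when the instantaneous gain rate g'(t) equals the habitat-wide average g(t)/(T + t).
g'(t) = 120·6/(t + 6)². Setting 120·6/(t+6)² = 120t/[(t+6)(24+t)] gives 6(24+t) = t(t+6), so t² = 6×24 = 144.
t* = √144 = 12 min.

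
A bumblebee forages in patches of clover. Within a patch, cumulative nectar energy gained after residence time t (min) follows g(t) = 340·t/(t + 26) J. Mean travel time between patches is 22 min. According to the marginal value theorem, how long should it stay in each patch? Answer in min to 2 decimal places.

23.92 min

Maximise g(t)/(T+t): set derivative to zero → g'(t)(T+t) = g(t).
g'(t) = 340·26/(t + 26)². Setting 340·26/(t+26)² = 340t/[(t+26)(22+t)] gives 26(22+t) = t(t+26), so t² = 26×22 = 572.
t* = √572 = 23.92 min.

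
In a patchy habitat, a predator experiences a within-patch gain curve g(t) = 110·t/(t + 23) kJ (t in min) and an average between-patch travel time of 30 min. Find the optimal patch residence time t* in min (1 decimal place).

26.3 min

Maximise g(t)/(T+t): set derivative to zero → g'(t)(T+t) = g(t).
g'(t) = 110·23/(t + 23)². Setting 110·23/(t+23)² = 110t/[(t+23)(30+t)] gives 23(30+t) = t(t+23), so t² = 23×30 = 690.
t* = √690 = 26.27 min.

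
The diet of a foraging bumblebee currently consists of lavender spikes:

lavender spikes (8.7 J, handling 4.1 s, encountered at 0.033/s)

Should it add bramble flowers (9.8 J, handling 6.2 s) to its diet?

Intake rate on the current diet: R = (0.033×8.7) / (1 + 0.033×4.1) = 0.2871/1.135 = 0.2529 J/s.
bramble flowers: E/h = 9.8/6.2 = 1.581 J/s.
1.581 > 0.2529, so adding bramble flowers raises the average — include it.

Yes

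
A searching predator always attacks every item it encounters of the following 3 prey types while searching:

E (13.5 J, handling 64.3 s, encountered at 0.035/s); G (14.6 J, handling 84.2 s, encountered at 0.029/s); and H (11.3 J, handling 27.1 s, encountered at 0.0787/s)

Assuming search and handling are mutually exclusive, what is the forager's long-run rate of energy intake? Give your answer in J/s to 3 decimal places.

0.228 J/s

Energy encountered per unit search time: 0.035×13.5 + 0.029×14.6 + 0.0787×11.3 = 1.785 J/s.
Handling time per unit search time: 0.035×64.3 + 0.029×84.2 + 0.0787×27.1 = 6.825.
Rate = 1.785/(1 + 6.825) = 0.2281 J/s.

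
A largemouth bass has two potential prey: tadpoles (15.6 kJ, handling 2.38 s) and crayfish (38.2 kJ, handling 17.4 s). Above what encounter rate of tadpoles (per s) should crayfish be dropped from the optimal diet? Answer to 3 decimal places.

At the threshold, the rate on tadpoles alone equals the profitability of crayfish: λ·15.6/(1 + λ·2.38) = 38.2/17.4 = 2.195.
Rearranging, λ(15.6 − 2.195×2.38) = 2.195, so λ = 2.195/10.37 = 0.2116 per s.

0.212 per s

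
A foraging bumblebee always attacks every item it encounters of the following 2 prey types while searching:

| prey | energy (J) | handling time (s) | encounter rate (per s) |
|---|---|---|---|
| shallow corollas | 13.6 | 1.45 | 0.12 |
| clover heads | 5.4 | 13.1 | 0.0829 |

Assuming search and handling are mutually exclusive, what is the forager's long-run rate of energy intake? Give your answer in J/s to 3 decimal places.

0.920 J/s

R = (0.12×13.6 + 0.0829×5.4) / (1 + 0.12×1.45 + 0.0829×13.1) = 2.08/2.26 = 0.9202 J/s.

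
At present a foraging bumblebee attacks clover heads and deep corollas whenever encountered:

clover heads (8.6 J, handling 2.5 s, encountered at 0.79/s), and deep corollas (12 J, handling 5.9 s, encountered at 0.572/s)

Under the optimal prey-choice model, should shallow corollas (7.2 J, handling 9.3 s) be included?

No

Current rate: (0.79×8.6 + 0.572×12)/(1 + 0.79×2.5 + 0.572×5.9) = 2.151 J/s.
Profitability of shallow corollas: 7.2/9.3 = 0.7742 J/s.
0.7742 < 2.151, so adding shallow corollas would lower the average — exclude it.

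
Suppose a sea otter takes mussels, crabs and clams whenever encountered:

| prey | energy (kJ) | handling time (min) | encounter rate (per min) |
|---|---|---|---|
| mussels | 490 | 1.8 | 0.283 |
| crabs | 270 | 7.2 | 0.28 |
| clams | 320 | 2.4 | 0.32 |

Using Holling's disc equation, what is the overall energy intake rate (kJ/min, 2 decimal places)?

73.76 kJ/min

R = Σλ_iE_i / (1 + Σλ_ih_i)
Numerator: 0.283×490 + 0.28×270 + 0.32×320 = 316.7
Denominator: 1 + 0.283×1.8 + 0.28×7.2 + 0.32×2.4 = 4.293
R = 316.7/4.293 = 73.76 kJ/min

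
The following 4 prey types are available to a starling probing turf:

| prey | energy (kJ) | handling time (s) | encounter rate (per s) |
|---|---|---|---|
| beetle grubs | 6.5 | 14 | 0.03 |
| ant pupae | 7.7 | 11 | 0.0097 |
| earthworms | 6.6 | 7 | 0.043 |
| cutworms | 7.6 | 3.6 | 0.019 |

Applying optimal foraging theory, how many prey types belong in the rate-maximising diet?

Profitabilities (E/h, kJ/s): cutworms 2.11, earthworms 0.943, ant pupae 0.7, beetle grubs 0.464. Add prey in this order while the next type's profitability exceeds the intake rate on those already taken.
Rate on top 1: 0.1352. earthworms: 0.943 > 0.1352 → include.
Rate on top 2: 0.3127. ant pupae: 0.7 > 0.3127 → include.
Rate on top 3: 0.3407. beetle grubs: 0.464 > 0.3407 → include.
Optimal diet: cutworms, earthworms, ant pupae, beetle grubs — 4 of 4 types.

4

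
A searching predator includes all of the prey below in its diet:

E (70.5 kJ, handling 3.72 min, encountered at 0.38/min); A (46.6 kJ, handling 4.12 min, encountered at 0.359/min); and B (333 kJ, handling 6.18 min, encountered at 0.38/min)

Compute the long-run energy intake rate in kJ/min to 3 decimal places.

R = Σλ_iE_i / (1 + Σλ_ih_i)
Numerator: 0.38×70.5 + 0.359×46.6 + 0.38×333 = 170.1
Denominator: 1 + 0.38×3.72 + 0.359×4.12 + 0.38×6.18 = 6.241
R = 170.1/6.241 = 27.25 kJ/min

27.248 kJ/min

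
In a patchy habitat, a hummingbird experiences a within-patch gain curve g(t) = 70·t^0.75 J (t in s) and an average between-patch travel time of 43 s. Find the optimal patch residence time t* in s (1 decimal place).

129.0 s

By the marginal value theorem, leave when the instantaneous gain rate g'(t) equals the habitat-wide average g(t)/(T + t).
g'(t) = 0.75·70·t^-0.25. Setting 0.75·70·t^-0.25 = 70·t^0.75/(43+t) gives 0.75(43+t) = t, so 0.25·t = 0.75×43.
t* = 0.75×43/0.25 = 129 s.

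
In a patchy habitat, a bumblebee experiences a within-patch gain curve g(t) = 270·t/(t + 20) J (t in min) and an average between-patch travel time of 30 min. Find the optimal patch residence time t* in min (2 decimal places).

By the marginal value theorem, leave when the instantaneous gain rate g'(t) equals the habitat-wide average g(t)/(T + t).
g'(t) = 270·20/(t + 20)². Setting 270·20/(t+20)² = 270t/[(t+20)(30+t)] gives 20(30+t) = t(t+20), so t² = 20×30 = 600.
t* = √600 = 24.49 min.

24.49 min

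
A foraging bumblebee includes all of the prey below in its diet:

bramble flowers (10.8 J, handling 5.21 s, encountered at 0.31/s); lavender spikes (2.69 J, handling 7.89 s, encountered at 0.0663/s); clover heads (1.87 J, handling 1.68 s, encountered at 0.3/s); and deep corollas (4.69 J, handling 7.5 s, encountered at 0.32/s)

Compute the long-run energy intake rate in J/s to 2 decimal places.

R = (0.31×10.8 + 0.0663×2.69 + 0.3×1.87 + 0.32×4.69) / (1 + 0.31×5.21 + 0.0663×7.89 + 0.3×1.68 + 0.32×7.5) = 5.588/6.042 = 0.9249 J/s.

0.92 J/s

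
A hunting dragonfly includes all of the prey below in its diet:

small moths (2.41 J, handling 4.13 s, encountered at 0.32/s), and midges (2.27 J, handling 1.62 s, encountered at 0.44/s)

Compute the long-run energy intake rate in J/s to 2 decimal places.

0.58 J/s

R = Σλ_iE_i / (1 + Σλ_ih_i)
Numerator: 0.32×2.41 + 0.44×2.27 = 1.77
Denominator: 1 + 0.32×4.13 + 0.44×1.62 = 3.034
R = 1.77/3.034 = 0.5833 J/s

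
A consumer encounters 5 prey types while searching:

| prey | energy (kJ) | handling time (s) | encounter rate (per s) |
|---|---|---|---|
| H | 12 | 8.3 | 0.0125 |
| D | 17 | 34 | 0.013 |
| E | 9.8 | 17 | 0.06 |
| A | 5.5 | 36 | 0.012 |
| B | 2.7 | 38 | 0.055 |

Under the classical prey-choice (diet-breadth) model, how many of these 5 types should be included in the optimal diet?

E/h in descending order: H 1.45, E 0.576, D 0.5, A 0.153, B 0.0711 kJ/s. The optimal diet is the largest prefix of this list for which every included type satisfies E_i/h_i > R on the types above it.
Rate on top 1: 0.1359. E: 0.576 > 0.1359 → include.
Rate on top 2: 0.3475. D: 0.5 > 0.3475 → include.
Rate on top 3: 0.3738. A: 0.153 < 0.3738 → exclude; stop.
Optimal diet: H, E, D — 3 of 5 types.

3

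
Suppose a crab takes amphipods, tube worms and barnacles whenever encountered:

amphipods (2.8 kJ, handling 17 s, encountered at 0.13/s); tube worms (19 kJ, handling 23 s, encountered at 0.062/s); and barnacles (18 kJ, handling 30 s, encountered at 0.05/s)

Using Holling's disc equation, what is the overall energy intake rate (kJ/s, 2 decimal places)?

0.40 kJ/s

Energy encountered per unit search time: 0.13×2.8 + 0.062×19 + 0.05×18 = 2.442 kJ/s.
Handling time per unit search time: 0.13×17 + 0.062×23 + 0.05×30 = 5.136.
Rate = 2.442/(1 + 5.136) = 0.398 kJ/s.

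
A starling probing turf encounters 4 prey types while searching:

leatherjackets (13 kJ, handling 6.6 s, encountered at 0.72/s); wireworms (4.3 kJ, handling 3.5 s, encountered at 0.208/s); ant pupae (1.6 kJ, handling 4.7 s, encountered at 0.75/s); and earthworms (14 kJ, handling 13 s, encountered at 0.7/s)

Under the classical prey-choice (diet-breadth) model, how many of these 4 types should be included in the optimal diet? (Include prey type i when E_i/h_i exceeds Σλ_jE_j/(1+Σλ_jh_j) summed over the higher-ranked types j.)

1

Profitabilities (E/h, kJ/s): leatherjackets 1.97, wireworms 1.23, earthworms 1.08, ant pupae 0.34. Add prey in this order while the next type's profitability exceeds the intake rate on those already taken.
Rate on top 1: 1.627. wireworms: 1.23 < 1.627 → exclude; stop.
Optimal diet: leatherjackets — 1 of 4 types.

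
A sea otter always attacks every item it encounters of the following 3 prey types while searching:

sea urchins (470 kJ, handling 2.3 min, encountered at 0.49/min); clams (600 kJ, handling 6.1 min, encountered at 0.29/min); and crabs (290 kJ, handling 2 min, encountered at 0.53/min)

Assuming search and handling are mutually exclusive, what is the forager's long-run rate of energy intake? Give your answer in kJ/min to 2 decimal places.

R = (0.49×470 + 0.29×600 + 0.53×290) / (1 + 0.49×2.3 + 0.29×6.1 + 0.53×2) = 558/4.956 = 112.6 kJ/min.

112.59 kJ/min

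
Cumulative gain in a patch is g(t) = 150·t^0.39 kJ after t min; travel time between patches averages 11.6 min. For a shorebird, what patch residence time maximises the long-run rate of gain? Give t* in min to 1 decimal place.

7.4 min

Optimal t* satisfies g'(t*) = g(t*)/(T + t*).
g'(t) = 0.39·150·t^-0.61. Setting 0.39·150·t^-0.61 = 150·t^0.39/(11.6+t) gives 0.39(11.6+t) = t, so 0.61·t = 0.39×11.6.
t* = 0.39×11.6/0.61 = 7.416 min.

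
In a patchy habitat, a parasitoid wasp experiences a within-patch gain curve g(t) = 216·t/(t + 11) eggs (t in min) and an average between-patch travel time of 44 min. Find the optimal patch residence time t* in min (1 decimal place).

22.0 min

Maximise g(t)/(T+t): set derivative to zero → g'(t)(T+t) = g(t).
g'(t) = 216·11/(t + 11)². Setting 216·11/(t+11)² = 216t/[(t+11)(44+t)] gives 11(44+t) = t(t+11), so t² = 11×44 = 484.
t* = √484 = 22 min.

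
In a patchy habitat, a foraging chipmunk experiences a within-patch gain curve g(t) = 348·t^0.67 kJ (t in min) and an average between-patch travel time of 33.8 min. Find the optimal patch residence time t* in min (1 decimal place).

68.6 min

Maximise g(t)/(T+t): set derivative to zero → g'(t)(T+t) = g(t).
g'(t) = 0.67·348·t^-0.33. Setting 0.67·348·t^-0.33 = 348·t^0.67/(33.8+t) gives 0.67(33.8+t) = t, so 0.33·t = 0.67×33.8.
t* = 0.67×33.8/0.33 = 68.62 min.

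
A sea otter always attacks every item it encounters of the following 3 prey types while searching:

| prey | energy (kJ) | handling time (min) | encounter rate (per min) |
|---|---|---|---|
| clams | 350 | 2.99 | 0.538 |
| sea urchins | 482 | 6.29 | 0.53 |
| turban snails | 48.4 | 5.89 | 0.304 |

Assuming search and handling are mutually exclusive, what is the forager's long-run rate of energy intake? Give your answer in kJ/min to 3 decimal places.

R = Σλ_iE_i / (1 + Σλ_ih_i)
Numerator: 0.538×350 + 0.53×482 + 0.304×48.4 = 458.5
Denominator: 1 + 0.538×2.99 + 0.53×6.29 + 0.304×5.89 = 7.733
R = 458.5/7.733 = 59.29 kJ/min

59.289 kJ/min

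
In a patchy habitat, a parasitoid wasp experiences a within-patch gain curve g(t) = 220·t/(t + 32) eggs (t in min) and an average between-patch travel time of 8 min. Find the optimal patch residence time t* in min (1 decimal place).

Optimal t* satisfies g'(t*) = g(t*)/(T + t*).
g'(t) = 220·32/(t + 32)². Setting 220·32/(t+32)² = 220t/[(t+32)(8+t)] gives 32(8+t) = t(t+32), so t² = 32×8 = 256.
t* = √256 = 16 min.

16.0 min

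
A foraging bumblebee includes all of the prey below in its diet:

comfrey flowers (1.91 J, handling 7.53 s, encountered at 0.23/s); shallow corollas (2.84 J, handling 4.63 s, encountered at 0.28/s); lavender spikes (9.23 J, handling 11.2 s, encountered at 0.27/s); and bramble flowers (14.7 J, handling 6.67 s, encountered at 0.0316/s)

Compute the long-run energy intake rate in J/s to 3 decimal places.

R = Σλ_iE_i / (1 + Σλ_ih_i)
Numerator: 0.23×1.91 + 0.28×2.84 + 0.27×9.23 + 0.0316×14.7 = 4.191
Denominator: 1 + 0.23×7.53 + 0.28×4.63 + 0.27×11.2 + 0.0316×6.67 = 7.263
R = 4.191/7.263 = 0.577 J/s

0.577 J/s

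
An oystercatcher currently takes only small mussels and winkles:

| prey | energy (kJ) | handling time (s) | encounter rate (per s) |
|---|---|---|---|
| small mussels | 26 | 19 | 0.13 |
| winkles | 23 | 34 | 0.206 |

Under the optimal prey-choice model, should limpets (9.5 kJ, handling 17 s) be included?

Intake rate on the current diet: R = (0.13×26 + 0.206×23) / (1 + 0.13×19 + 0.206×34) = 8.118/10.47 = 0.7751 kJ/s.
limpets: E/h = 9.5/17 = 0.5588 kJ/s.
0.5588 < 0.7751, so adding limpets would lower the average — exclude it.

No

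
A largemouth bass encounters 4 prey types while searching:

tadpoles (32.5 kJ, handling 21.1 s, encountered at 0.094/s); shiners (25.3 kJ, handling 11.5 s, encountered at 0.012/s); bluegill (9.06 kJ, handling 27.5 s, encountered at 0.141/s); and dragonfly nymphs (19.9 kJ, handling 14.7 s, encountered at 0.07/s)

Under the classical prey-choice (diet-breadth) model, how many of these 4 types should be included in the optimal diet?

3

E/h in descending order: shiners 2.2, tadpoles 1.54, dragonfly nymphs 1.35, bluegill 0.329 kJ/s. The optimal diet is the largest prefix of this list for which every included type satisfies E_i/h_i > R on the types above it.
Rate on top 1: 0.2668. tadpoles: 1.54 > 0.2668 → include.
Rate on top 2: 1.076. dragonfly nymphs: 1.35 > 1.076 → include.
Rate on top 3: 1.145. bluegill: 0.329 < 1.145 → exclude; stop.
Optimal diet: shiners, tadpoles, dragonfly nymphs — 3 of 4 types.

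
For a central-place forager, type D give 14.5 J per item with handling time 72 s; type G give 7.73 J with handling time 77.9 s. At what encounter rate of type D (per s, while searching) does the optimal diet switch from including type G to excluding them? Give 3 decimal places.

0.013 per s

At the threshold, the rate on type D alone equals the profitability of type G: λ·14.5/(1 + λ·72) = 7.73/77.9 = 0.09923.
Rearranging, λ(14.5 − 0.09923×72) = 0.09923, so λ = 0.09923/7.355 = 0.01349 per s.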